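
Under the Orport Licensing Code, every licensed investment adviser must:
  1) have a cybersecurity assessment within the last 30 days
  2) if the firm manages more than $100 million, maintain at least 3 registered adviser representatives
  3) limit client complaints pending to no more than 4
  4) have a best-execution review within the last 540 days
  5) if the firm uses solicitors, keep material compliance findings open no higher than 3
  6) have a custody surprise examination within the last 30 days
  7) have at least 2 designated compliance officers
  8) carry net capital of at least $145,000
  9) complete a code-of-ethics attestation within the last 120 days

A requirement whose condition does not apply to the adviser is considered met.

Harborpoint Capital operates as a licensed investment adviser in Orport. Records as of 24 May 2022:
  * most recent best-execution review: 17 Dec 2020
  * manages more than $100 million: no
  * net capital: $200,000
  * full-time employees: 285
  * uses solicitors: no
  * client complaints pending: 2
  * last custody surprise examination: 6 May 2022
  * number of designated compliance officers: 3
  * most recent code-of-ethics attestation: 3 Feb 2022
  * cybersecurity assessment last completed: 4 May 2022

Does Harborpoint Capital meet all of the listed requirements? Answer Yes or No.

Yes

1. cybersecurity assessment 20 days ago vs limit 30 → met
2. condition 'manages more than $100 million' does not hold → requirement n/a → met
3. client complaints pending 2 ≤ 4 → met
4. best-execution review 523 days ago vs limit 540 → met
5. condition 'uses solicitors' does not hold → requirement n/a → met
6. custody surprise examination 18 days ago vs limit 30 → met
7. designated compliance officers 3 ≥ 2 → met
8. net capital $200,000 ≥ $145,000 → met
9. code-of-ethics attestation 110 days ago vs limit 120 → met
All met.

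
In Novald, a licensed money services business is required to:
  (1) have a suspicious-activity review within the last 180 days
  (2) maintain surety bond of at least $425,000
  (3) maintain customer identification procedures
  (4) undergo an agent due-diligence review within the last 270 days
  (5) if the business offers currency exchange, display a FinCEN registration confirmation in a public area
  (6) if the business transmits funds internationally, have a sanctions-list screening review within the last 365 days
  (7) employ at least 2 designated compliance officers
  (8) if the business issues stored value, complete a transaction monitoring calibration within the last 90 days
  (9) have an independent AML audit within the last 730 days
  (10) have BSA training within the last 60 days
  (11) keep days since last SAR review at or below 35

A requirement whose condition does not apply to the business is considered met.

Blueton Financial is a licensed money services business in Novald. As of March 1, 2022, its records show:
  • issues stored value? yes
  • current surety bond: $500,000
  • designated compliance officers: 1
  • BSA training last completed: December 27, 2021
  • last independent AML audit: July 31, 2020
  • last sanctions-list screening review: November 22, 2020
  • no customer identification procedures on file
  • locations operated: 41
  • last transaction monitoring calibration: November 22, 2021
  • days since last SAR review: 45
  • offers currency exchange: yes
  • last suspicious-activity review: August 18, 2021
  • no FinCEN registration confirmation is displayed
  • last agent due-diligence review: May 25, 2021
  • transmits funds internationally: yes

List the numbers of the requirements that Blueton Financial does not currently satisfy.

1, 3, 4, 5, 6, 7, 8, 10, 11

1. suspicious-activity review 195 days ago vs limit 180 → not met
2. surety bond $500,000 ≥ $425,000 → met
3. customer identification procedures absent → not met
4. agent due-diligence review 280 days ago vs limit 270 → not met
5. condition 'offers currency exchange' holds; FinCEN registration confirmation absent → not met
6. condition 'transmits funds internationally' holds; sanctions-list screening review 464 days ago vs limit 365 → not met
7. designated compliance officers 1 < 2 → not met
8. condition 'issues stored value' holds; transaction monitoring calibration 99 days ago vs limit 90 → not met
9. independent AML audit 578 days ago vs limit 730 → met
10. BSA training 64 days ago vs limit 60 → not met
11. days since last SAR review 45 > 35 → not met
Not met: 1, 3, 4, 5, 6, 7, 8, 10, 11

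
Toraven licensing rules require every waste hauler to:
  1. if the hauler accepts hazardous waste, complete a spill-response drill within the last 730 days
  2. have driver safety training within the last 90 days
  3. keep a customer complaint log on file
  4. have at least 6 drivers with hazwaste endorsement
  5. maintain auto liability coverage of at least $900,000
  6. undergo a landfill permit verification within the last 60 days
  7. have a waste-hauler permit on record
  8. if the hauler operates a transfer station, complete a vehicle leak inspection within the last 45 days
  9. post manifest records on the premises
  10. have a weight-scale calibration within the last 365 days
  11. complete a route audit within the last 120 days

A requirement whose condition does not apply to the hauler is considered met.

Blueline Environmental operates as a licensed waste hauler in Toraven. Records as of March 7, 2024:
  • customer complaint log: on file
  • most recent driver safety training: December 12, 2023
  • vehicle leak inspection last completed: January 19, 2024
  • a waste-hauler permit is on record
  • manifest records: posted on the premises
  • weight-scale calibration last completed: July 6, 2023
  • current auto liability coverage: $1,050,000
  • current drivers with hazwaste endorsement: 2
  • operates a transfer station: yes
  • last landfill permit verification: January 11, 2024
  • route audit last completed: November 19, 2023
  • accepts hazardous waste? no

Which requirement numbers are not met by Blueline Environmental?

1. condition 'accepts hazardous waste' does not hold → requirement n/a → met
2. driver safety training 86 days ago vs limit 90 → met
3. customer complaint log present → met
4. drivers with hazwaste endorsement 2 < 6 → not met
5. auto liability coverage $1,050,000 ≥ $900,000 → met
6. landfill permit verification 56 days ago vs limit 60 → met
7. waste-hauler permit present → met
8. condition 'operates a transfer station' holds; vehicle leak inspection 48 days ago vs limit 45 → not met
9. manifest records present → met
10. weight-scale calibration 245 days ago vs limit 365 → met
11. route audit 109 days ago vs limit 120 → met
Not met: 4, 8

4, 8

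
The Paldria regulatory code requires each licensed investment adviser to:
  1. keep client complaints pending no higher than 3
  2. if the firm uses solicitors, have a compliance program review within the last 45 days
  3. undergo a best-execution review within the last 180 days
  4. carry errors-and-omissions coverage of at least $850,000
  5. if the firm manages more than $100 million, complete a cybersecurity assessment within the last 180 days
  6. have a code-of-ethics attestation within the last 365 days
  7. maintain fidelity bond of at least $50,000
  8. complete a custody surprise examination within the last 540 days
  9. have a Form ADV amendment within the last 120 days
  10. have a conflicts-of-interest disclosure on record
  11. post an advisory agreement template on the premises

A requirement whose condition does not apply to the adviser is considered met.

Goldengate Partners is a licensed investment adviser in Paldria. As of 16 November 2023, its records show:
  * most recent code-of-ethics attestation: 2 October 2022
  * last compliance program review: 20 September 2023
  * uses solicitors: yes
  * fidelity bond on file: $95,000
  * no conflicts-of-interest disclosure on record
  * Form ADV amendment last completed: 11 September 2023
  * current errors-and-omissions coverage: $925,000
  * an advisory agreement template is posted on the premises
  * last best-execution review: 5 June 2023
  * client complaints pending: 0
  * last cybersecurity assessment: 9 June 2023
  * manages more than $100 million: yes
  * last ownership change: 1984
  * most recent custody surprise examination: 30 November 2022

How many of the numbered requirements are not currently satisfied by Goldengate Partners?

1. client complaints pending 0 ≤ 3 → met
2. condition 'uses solicitors' holds; compliance program review 57 days ago vs limit 45 → not met
3. best-execution review 164 days ago vs limit 180 → met
4. errors-and-omissions coverage $925,000 ≥ $850,000 → met
5. condition 'manages more than $100 million' holds; cybersecurity assessment 160 days ago vs limit 180 → met
6. code-of-ethics attestation 410 days ago vs limit 365 → not met
7. fidelity bond $95,000 ≥ $50,000 → met
8. custody surprise examination 351 days ago vs limit 540 → met
9. Form ADV amendment 66 days ago vs limit 120 → met
10. conflicts-of-interest disclosure absent → not met
11. advisory agreement template present → met
Not met: 3 of 11

3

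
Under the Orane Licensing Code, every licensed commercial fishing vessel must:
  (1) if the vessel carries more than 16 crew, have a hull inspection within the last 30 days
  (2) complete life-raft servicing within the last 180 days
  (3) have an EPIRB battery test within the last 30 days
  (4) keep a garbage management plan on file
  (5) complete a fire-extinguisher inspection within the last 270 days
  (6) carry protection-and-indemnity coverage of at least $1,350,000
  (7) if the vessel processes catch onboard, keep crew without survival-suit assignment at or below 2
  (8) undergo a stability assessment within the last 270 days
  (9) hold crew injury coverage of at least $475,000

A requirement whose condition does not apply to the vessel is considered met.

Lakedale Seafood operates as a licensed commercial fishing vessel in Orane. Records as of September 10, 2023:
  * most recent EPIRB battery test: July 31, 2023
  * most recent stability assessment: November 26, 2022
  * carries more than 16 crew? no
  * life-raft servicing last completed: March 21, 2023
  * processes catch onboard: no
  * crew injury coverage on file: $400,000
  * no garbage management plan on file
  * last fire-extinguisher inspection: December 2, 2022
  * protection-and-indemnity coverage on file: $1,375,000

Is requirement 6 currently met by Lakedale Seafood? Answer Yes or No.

6. protection-and-indemnity coverage $1,375,000 ≥ $1,350,000 → met

Yes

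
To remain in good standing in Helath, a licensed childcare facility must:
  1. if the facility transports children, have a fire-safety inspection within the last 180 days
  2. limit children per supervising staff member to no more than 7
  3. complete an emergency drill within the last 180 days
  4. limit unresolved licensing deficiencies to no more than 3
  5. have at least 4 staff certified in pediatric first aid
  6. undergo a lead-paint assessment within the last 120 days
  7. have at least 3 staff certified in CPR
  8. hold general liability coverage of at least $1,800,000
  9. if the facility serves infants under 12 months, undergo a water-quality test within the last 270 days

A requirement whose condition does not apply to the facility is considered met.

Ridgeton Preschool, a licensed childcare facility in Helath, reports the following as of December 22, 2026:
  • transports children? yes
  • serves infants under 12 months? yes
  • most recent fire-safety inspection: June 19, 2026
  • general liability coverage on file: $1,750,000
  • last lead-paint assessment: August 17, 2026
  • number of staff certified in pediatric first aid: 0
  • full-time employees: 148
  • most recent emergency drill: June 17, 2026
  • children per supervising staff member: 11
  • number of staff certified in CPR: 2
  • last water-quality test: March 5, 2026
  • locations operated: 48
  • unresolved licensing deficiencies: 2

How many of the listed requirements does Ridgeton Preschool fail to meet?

8

1. condition 'transports children' holds; fire-safety inspection 186 days ago vs limit 180 → not met
2. children per supervising staff member 11 > 7 → not met
3. emergency drill 188 days ago vs limit 180 → not met
4. unresolved licensing deficiencies 2 ≤ 3 → met
5. staff certified in pediatric first aid 0 < 4 → not met
6. lead-paint assessment 127 days ago vs limit 120 → not met
7. staff certified in CPR 2 < 3 → not met
8. general liability coverage $1,750,000 < $1,800,000 → not met
9. condition 'serves infants under 12 months' holds; water-quality test 292 days ago vs limit 270 → not met
Not met: 8 of 9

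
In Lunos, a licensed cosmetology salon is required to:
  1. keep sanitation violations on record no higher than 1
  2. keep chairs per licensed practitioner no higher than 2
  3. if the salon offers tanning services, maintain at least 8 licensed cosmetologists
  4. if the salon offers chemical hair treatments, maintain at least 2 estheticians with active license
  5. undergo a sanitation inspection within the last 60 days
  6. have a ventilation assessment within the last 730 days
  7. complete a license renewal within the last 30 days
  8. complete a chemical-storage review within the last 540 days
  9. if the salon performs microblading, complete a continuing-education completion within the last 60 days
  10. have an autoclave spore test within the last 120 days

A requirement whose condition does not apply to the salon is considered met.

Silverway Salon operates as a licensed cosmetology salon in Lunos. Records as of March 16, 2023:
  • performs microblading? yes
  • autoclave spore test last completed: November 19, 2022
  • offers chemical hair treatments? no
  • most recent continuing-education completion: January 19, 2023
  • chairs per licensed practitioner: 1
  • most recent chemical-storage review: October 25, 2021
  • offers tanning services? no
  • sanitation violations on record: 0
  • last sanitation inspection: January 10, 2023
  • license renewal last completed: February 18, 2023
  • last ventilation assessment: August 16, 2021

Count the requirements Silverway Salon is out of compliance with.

1. sanitation violations on record 0 ≤ 1 → met
2. chairs per licensed practitioner 1 ≤ 2 → met
3. condition 'offers tanning services' does not hold → requirement n/a → met
4. condition 'offers chemical hair treatments' does not hold → requirement n/a → met
5. sanitation inspection 65 days ago vs limit 60 → not met
6. ventilation assessment 577 days ago vs limit 730 → met
7. license renewal 26 days ago vs limit 30 → met
8. chemical-storage review 507 days ago vs limit 540 → met
9. condition 'performs microblading' holds; continuing-education completion 56 days ago vs limit 60 → met
10. autoclave spore test 117 days ago vs limit 120 → met
Not met: 1 of 10

1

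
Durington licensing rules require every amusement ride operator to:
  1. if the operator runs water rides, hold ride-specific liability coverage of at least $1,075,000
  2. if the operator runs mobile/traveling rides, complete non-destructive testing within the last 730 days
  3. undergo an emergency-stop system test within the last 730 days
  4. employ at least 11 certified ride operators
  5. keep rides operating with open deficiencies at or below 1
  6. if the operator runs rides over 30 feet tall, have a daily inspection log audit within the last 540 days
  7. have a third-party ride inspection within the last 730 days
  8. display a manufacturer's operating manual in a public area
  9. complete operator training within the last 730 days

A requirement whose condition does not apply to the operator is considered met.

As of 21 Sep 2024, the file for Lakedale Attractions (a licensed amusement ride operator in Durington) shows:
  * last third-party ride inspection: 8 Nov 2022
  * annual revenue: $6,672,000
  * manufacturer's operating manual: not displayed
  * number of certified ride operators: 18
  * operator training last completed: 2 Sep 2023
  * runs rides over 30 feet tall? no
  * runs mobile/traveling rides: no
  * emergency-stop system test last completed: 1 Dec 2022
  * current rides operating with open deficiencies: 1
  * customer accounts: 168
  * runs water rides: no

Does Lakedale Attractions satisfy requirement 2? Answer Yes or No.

2. condition 'runs mobile/traveling rides' does not hold → requirement n/a → met

Yes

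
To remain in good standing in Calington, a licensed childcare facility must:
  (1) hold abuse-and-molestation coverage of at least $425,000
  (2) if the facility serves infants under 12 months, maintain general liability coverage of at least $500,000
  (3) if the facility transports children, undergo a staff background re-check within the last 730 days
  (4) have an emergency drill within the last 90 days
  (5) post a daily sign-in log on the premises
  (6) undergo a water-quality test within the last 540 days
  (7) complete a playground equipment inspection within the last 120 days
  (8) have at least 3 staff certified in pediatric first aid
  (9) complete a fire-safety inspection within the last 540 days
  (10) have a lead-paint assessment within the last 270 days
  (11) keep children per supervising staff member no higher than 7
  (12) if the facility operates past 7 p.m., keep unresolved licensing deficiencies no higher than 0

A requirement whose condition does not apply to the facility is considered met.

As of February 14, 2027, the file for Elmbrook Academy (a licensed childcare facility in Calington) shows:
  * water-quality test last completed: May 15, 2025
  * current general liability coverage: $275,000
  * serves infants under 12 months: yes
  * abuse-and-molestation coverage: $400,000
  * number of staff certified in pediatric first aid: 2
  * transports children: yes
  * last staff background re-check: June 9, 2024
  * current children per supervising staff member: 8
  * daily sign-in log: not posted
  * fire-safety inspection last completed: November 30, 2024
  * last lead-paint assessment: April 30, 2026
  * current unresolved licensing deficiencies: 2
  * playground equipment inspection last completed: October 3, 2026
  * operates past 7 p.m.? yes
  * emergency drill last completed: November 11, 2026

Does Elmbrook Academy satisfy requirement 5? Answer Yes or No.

No

5. daily sign-in log absent → not met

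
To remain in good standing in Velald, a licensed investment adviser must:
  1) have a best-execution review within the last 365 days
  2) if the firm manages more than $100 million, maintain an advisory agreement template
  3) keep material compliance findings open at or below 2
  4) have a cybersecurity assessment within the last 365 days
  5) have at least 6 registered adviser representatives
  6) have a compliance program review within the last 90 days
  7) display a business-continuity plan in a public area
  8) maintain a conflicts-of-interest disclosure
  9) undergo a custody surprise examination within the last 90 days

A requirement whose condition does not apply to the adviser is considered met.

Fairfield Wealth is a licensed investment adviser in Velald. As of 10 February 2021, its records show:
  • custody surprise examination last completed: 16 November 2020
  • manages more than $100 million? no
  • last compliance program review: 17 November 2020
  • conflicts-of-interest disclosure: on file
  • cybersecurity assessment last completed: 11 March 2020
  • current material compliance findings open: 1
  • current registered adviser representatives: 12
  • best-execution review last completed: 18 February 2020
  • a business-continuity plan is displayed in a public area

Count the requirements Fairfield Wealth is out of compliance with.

0

1. best-execution review 358 days ago vs limit 365 → met
2. condition 'manages more than $100 million' does not hold → requirement n/a → met
3. material compliance findings open 1 ≤ 2 → met
4. cybersecurity assessment 336 days ago vs limit 365 → met
5. registered adviser representatives 12 ≥ 6 → met
6. compliance program review 85 days ago vs limit 90 → met
7. business-continuity plan present → met
8. conflicts-of-interest disclosure present → met
9. custody surprise examination 86 days ago vs limit 90 → met
Not met: 0 of 9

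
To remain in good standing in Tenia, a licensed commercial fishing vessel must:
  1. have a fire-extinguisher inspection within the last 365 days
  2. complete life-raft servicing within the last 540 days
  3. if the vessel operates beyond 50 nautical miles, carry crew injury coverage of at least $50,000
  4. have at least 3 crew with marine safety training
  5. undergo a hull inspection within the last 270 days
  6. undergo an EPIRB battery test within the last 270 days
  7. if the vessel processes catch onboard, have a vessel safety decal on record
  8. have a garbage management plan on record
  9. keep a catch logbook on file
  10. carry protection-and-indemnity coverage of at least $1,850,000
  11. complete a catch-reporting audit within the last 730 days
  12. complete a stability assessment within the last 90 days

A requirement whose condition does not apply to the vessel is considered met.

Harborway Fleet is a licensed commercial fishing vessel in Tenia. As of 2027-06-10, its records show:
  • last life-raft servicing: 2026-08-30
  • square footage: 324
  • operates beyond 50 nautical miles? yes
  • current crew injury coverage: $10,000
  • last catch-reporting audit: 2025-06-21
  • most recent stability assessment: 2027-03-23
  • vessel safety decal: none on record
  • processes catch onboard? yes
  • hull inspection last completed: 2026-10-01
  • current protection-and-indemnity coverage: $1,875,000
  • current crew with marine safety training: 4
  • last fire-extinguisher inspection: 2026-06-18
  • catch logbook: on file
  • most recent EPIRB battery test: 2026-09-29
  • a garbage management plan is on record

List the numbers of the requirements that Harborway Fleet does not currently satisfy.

3, 7

1. fire-extinguisher inspection 357 days ago vs limit 365 → met
2. life-raft servicing 284 days ago vs limit 540 → met
3. condition 'operates beyond 50 nautical miles' holds; crew injury coverage $10,000 < $50,000 → not met
4. crew with marine safety training 4 ≥ 3 → met
5. hull inspection 252 days ago vs limit 270 → met
6. EPIRB battery test 254 days ago vs limit 270 → met
7. condition 'processes catch onboard' holds; vessel safety decal absent → not met
8. garbage management plan present → met
9. catch logbook present → met
10. protection-and-indemnity coverage $1,875,000 ≥ $1,850,000 → met
11. catch-reporting audit 719 days ago vs limit 730 → met
12. stability assessment 79 days ago vs limit 90 → met
Not met: 3, 7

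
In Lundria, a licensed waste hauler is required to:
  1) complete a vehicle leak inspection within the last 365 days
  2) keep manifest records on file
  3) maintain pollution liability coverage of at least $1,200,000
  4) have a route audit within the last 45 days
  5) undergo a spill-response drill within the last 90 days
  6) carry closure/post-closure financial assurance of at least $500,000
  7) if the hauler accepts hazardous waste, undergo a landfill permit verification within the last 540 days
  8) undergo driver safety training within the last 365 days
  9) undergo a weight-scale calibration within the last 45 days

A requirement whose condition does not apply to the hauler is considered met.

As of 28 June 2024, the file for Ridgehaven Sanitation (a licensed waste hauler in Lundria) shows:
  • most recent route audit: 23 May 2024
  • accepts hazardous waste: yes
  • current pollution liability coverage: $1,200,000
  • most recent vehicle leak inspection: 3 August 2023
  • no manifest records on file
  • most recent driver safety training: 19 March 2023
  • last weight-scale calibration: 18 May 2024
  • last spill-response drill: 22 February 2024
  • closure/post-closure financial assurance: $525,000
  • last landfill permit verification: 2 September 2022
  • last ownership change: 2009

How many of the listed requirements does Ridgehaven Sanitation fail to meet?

1. vehicle leak inspection 330 days ago vs limit 365 → met
2. manifest records absent → not met
3. pollution liability coverage $1,200,000 ≥ $1,200,000 → met
4. route audit 36 days ago vs limit 45 → met
5. spill-response drill 127 days ago vs limit 90 → not met
6. closure/post-closure financial assurance $525,000 ≥ $500,000 → met
7. condition 'accepts hazardous waste' holds; landfill permit verification 665 days ago vs limit 540 → not met
8. driver safety training 467 days ago vs limit 365 → not met
9. weight-scale calibration 41 days ago vs limit 45 → met
Not met: 4 of 9

4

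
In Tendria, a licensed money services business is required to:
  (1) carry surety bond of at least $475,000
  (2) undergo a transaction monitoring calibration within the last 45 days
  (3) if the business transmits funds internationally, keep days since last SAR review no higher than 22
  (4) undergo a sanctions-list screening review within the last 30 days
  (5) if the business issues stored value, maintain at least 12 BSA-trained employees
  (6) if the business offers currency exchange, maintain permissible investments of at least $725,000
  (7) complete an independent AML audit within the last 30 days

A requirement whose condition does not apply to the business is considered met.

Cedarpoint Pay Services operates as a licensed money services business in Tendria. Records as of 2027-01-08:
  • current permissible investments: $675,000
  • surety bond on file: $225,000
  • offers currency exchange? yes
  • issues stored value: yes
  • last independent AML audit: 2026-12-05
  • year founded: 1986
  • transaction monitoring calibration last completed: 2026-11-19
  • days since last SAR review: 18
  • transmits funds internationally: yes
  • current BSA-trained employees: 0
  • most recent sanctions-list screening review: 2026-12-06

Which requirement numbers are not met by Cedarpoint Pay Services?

1. surety bond $225,000 < $475,000 → not met
2. transaction monitoring calibration 50 days ago vs limit 45 → not met
3. condition 'transmits funds internationally' holds; days since last SAR review 18 ≤ 22 → met
4. sanctions-list screening review 33 days ago vs limit 30 → not met
5. condition 'issues stored value' holds; BSA-trained employees 0 < 12 → not met
6. condition 'offers currency exchange' holds; permissible investments $675,000 < $725,000 → not met
7. independent AML audit 34 days ago vs limit 30 → not met
Not met: 1, 2, 4, 5, 6, 7

1, 2, 4, 5, 6, 7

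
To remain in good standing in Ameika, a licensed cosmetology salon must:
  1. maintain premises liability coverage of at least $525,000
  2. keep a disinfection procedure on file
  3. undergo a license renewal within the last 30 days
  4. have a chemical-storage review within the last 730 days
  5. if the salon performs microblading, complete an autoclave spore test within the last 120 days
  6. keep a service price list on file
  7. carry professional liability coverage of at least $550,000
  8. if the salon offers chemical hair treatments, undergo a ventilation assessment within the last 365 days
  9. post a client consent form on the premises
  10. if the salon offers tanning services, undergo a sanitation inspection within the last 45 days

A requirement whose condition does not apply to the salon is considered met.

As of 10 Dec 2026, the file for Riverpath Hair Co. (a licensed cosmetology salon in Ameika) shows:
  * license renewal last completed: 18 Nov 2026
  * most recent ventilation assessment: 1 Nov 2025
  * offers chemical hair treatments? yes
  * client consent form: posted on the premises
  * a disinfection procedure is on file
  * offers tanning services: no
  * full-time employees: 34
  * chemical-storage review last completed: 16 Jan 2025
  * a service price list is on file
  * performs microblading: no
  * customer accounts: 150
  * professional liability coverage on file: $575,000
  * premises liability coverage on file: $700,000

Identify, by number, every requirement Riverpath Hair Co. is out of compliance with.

8

1. premises liability coverage $700,000 ≥ $525,000 → met
2. disinfection procedure present → met
3. license renewal 22 days ago vs limit 30 → met
4. chemical-storage review 693 days ago vs limit 730 → met
5. condition 'performs microblading' does not hold → requirement n/a → met
6. service price list present → met
7. professional liability coverage $575,000 ≥ $550,000 → met
8. condition 'offers chemical hair treatments' holds; ventilation assessment 404 days ago vs limit 365 → not met
9. client consent form present → met
10. condition 'offers tanning services' does not hold → requirement n/a → met
Not met: 8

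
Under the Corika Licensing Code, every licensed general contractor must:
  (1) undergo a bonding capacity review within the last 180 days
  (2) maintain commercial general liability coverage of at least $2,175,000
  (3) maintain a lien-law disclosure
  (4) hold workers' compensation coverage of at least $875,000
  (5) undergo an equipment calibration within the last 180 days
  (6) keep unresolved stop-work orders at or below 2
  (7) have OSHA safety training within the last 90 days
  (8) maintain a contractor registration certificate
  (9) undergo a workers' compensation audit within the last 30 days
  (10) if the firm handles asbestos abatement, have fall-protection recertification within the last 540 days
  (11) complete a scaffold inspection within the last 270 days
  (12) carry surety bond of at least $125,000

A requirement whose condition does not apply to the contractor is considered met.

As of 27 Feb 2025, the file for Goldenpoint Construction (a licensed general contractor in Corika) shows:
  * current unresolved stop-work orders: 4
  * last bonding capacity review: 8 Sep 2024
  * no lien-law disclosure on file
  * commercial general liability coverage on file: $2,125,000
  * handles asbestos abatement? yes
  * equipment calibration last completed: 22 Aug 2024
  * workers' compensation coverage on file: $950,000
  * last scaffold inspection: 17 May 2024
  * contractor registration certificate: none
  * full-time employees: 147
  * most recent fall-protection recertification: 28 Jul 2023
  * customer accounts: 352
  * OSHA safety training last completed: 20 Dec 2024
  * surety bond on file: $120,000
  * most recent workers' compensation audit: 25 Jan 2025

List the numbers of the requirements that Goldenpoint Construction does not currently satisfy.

2, 3, 5, 6, 8, 9, 10, 11, 12

1. bonding capacity review 172 days ago vs limit 180 → met
2. commercial general liability coverage $2,125,000 < $2,175,000 → not met
3. lien-law disclosure absent → not met
4. workers' compensation coverage $950,000 ≥ $875,000 → met
5. equipment calibration 189 days ago vs limit 180 → not met
6. unresolved stop-work orders 4 > 2 → not met
7. OSHA safety training 69 days ago vs limit 90 → met
8. contractor registration certificate absent → not met
9. workers' compensation audit 33 days ago vs limit 30 → not met
10. condition 'handles asbestos abatement' holds; fall-protection recertification 580 days ago vs limit 540 → not met
11. scaffold inspection 286 days ago vs limit 270 → not met
12. surety bond $120,000 < $125,000 → not met
Not met: 2, 3, 5, 6, 8, 9, 10, 11, 12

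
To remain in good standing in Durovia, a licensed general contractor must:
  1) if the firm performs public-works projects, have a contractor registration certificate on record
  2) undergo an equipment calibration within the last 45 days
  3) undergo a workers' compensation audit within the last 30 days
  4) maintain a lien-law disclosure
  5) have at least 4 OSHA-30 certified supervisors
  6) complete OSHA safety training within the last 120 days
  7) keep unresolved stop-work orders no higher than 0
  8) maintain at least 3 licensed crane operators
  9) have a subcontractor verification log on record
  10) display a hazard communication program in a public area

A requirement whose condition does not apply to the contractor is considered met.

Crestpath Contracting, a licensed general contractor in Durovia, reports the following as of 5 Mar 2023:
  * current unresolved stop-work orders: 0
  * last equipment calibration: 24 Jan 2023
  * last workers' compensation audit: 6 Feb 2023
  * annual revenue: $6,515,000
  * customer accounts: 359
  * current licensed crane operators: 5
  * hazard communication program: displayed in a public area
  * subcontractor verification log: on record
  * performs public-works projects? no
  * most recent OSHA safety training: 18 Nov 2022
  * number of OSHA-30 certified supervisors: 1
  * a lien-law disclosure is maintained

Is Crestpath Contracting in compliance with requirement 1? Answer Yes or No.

1. condition 'performs public-works projects' does not hold → requirement n/a → met

Yes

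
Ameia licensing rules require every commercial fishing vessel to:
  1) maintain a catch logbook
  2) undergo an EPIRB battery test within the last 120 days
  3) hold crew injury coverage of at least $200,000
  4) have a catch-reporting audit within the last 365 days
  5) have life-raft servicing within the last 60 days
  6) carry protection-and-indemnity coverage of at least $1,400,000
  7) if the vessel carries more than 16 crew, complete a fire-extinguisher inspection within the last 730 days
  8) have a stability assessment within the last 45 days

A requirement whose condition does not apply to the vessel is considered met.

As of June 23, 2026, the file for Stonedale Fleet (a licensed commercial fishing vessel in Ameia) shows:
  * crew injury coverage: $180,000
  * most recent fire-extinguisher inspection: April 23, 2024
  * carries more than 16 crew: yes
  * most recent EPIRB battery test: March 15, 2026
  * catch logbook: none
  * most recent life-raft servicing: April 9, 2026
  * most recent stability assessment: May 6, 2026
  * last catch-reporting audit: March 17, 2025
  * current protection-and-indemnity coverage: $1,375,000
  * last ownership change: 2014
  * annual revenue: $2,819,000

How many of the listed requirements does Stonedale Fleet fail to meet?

1. catch logbook absent → not met
2. EPIRB battery test 100 days ago vs limit 120 → met
3. crew injury coverage $180,000 < $200,000 → not met
4. catch-reporting audit 463 days ago vs limit 365 → not met
5. life-raft servicing 75 days ago vs limit 60 → not met
6. protection-and-indemnity coverage $1,375,000 < $1,400,000 → not met
7. condition 'carries more than 16 crew' holds; fire-extinguisher inspection 791 days ago vs limit 730 → not met
8. stability assessment 48 days ago vs limit 45 → not met
Not met: 7 of 8

7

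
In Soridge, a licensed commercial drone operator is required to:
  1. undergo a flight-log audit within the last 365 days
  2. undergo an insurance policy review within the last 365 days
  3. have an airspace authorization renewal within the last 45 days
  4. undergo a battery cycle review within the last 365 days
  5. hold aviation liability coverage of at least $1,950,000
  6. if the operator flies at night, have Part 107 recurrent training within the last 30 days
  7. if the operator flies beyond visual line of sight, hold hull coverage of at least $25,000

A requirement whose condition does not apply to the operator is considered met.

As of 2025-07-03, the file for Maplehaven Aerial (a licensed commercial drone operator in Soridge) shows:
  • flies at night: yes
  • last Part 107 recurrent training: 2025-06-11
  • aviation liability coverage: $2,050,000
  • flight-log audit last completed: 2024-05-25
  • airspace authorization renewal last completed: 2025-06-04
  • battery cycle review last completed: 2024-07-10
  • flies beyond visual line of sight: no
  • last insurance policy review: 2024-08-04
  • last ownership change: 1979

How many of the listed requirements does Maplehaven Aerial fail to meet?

1. flight-log audit 404 days ago vs limit 365 → not met
2. insurance policy review 333 days ago vs limit 365 → met
3. airspace authorization renewal 29 days ago vs limit 45 → met
4. battery cycle review 358 days ago vs limit 365 → met
5. aviation liability coverage $2,050,000 ≥ $1,950,000 → met
6. condition 'flies at night' holds; Part 107 recurrent training 22 days ago vs limit 30 → met
7. condition 'flies beyond visual line of sight' does not hold → requirement n/a → met
Not met: 1 of 7

1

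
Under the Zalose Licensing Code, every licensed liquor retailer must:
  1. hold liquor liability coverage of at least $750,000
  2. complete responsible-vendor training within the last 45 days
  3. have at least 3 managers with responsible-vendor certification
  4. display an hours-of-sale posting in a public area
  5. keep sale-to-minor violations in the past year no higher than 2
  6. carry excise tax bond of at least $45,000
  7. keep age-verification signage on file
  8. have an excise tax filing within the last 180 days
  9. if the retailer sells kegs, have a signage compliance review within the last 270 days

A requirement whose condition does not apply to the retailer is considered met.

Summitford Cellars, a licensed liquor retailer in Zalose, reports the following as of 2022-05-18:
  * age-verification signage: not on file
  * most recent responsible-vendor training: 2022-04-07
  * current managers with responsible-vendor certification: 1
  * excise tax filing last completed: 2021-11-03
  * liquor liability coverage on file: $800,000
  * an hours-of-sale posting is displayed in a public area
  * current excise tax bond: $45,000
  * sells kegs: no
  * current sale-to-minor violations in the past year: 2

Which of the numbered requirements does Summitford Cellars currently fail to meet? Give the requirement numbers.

3, 7, 8

1. liquor liability coverage $800,000 ≥ $750,000 → met
2. responsible-vendor training 41 days ago vs limit 45 → met
3. managers with responsible-vendor certification 1 < 3 → not met
4. hours-of-sale posting present → met
5. sale-to-minor violations in the past year 2 ≤ 2 → met
6. excise tax bond $45,000 ≥ $45,000 → met
7. age-verification signage absent → not met
8. excise tax filing 196 days ago vs limit 180 → not met
9. condition 'sells kegs' does not hold → requirement n/a → met
Not met: 3, 7, 8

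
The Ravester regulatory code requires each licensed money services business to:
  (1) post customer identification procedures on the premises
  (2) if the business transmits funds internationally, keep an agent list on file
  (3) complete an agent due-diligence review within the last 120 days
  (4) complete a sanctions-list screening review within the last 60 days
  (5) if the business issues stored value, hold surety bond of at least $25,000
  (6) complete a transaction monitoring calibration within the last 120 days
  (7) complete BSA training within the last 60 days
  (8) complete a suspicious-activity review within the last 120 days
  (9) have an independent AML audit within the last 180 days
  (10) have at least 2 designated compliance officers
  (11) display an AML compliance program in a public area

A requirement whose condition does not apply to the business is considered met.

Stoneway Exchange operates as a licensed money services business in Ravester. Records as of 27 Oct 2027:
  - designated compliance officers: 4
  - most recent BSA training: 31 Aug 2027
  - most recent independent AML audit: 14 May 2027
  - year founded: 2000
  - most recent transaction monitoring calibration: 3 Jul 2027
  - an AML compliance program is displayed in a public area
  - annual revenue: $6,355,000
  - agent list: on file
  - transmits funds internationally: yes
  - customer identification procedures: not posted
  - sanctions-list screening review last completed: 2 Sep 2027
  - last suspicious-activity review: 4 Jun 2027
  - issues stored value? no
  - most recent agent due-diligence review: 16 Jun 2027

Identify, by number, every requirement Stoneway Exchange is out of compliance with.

1, 3, 8

1. customer identification procedures absent → not met
2. condition 'transmits funds internationally' holds; agent list present → met
3. agent due-diligence review 133 days ago vs limit 120 → not met
4. sanctions-list screening review 55 days ago vs limit 60 → met
5. condition 'issues stored value' does not hold → requirement n/a → met
6. transaction monitoring calibration 116 days ago vs limit 120 → met
7. BSA training 57 days ago vs limit 60 → met
8. suspicious-activity review 145 days ago vs limit 120 → not met
9. independent AML audit 166 days ago vs limit 180 → met
10. designated compliance officers 4 ≥ 2 → met
11. AML compliance program present → met
Not met: 1, 3, 8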